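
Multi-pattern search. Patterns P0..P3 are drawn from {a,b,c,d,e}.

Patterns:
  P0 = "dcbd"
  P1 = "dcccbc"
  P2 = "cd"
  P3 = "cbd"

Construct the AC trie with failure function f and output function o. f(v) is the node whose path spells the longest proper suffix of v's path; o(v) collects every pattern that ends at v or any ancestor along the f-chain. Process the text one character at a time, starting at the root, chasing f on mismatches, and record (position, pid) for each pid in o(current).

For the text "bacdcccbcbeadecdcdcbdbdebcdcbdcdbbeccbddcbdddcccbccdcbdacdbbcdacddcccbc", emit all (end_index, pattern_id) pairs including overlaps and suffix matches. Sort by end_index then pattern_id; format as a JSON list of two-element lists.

Build:
Trie (insert patterns):
  n0 'ε': c→9 d→1
  n1 'd': c→2
  n2 'dc': b→3 c→5
  n3 'dcb': d→4
  n4 'dcbd': ·  [P0 ends]
  n5 'dcc': c→6
  n6 'dccc': b→7
  n7 'dcccb': c→8
  n8 'dcccbc': ·  [P1 ends]
  n9 'c': b→11 d→10
  n10 'cd': ·  [P2 ends]
  n11 'cb': d→12
  n12 'cbd': ·  [P3 ends]

Failure links (BFS by depth):
  fail(1) 'd': from fail(0)=0 chase 'd': 0 ⇒ 0;  out=∅∪out(0)=∅
  fail(9) 'c': from fail(0)=0 chase 'c': 0 ⇒ 0;  out=∅∪out(0)=∅
  fail(2) 'dc': from fail(1)=0 chase 'c': 0 ⇒ 9;  out=∅∪out(9)=∅
  fail(10) 'cd': from fail(9)=0 chase 'd': 0 ⇒ 1;  out={2}∪out(1)={2}
  fail(11) 'cb': from fail(9)=0 chase 'b': 0 ⇒ 0;  out=∅∪out(0)=∅
  fail(3) 'dcb': from fail(2)=9 chase 'b': 9 ⇒ 11;  out=∅∪out(11)=∅
  fail(5) 'dcc': from fail(2)=9 chase 'c': 9→0 ⇒ 9;  out=∅∪out(9)=∅
  fail(12) 'cbd': from fail(11)=0 chase 'd': 0 ⇒ 1;  out={3}∪out(1)={3}
  fail(4) 'dcbd': from fail(3)=11 chase 'd': 11 ⇒ 12;  out={0}∪out(12)={0,3}
  fail(6) 'dccc': from fail(5)=9 chase 'c': 9→0 ⇒ 9;  out=∅∪out(9)=∅
  fail(7) 'dcccb': from fail(6)=9 chase 'b': 9 ⇒ 11;  out=∅∪out(11)=∅
  fail(8) 'dcccbc': from fail(7)=11 chase 'c': 11→0 ⇒ 9;  out={1}∪out(9)={1}

Scan:
pos 0 'b': at 0
pos 1 'a': at 0
pos 2 'c': at 9
pos 3 'd': at 10  emit P2@[2:3]
pos 4 'c': at 2 (via fail)
pos 5 'c': at 5
pos 6 'c': at 6
pos 7 'b': at 7
pos 8 'c': at 8  emit P1@[3:8]
pos 9 'b': at 11 (via fail)
pos 10 'e': at 0 (via fail)
pos 11 'a': at 0
pos 12 'd': at 1
pos 13 'e': at 0 (via fail)
pos 14 'c': at 9
pos 15 'd': at 10  emit P2@[14:15]
pos 16 'c': at 2 (via fail)
pos 17 'd': at 10 (via fail)  emit P2@[16:17]
pos 18 'c': at 2 (via fail)
pos 19 'b': at 3
pos 20 'd': at 4  emit P0@[17:20],P3@[18:20]
pos 21 'b': at 0 (via fail)
pos 22 'd': at 1
pos 23 'e': at 0 (via fail)
pos 24 'b': at 0
pos 25 'c': at 9
pos 26 'd': at 10  emit P2@[25:26]
pos 27 'c': at 2 (via fail)
pos 28 'b': at 3
pos 29 'd': at 4  emit P0@[26:29],P3@[27:29]
pos 30 'c': at 2 (via fail)
pos 31 'd': at 10 (via fail)  emit P2@[30:31]
pos 32 'b': at 0 (via fail)
pos 33 'b': at 0
pos 34 'e': at 0
pos 35 'c': at 9
pos 36 'c': at 9 (via fail)
pos 37 'b': at 11
pos 38 'd': at 12  emit P3@[36:38]
pos 39 'd': at 1 (via fail)
pos 40 'c': at 2
pos 41 'b': at 3
pos 42 'd': at 4  emit P0@[39:42],P3@[40:42]
pos 43 'd': at 1 (via fail)
pos 44 'd': at 1 (via fail)
pos 45 'c': at 2
pos 46 'c': at 5
pos 47 'c': at 6
pos 48 'b': at 7
pos 49 'c': at 8  emit P1@[44:49]
pos 50 'c': at 9 (via fail)
pos 51 'd': at 10  emit P2@[50:51]
pos 52 'c': at 2 (via fail)
pos 53 'b': at 3
pos 54 'd': at 4  emit P0@[51:54],P3@[52:54]
pos 55 'a': at 0 (via fail)
pos 56 'c': at 9
pos 57 'd': at 10  emit P2@[56:57]
pos 58 'b': at 0 (via fail)
pos 59 'b': at 0
pos 60 'c': at 9
pos 61 'd': at 10  emit P2@[60:61]
pos 62 'a': at 0 (via fail)
pos 63 'c': at 9
pos 64 'd': at 10  emit P2@[63:64]
pos 65 'd': at 1 (via fail)
pos 66 'c': at 2
pos 67 'c': at 5
pos 68 'c': at 6
pos 69 'b': at 7
pos 70 'c': at 8  emit P1@[65:70]

All matches (sorted): [[3,2],[8,1],[15,2],[17,2],[20,0],[20,3],[26,2],[29,0],[29,3],[31,2],[38,3],[42,0],[42,3],[49,1],[51,2],[54,0],[54,3],[57,2],[61,2],[64,2],[70,1]]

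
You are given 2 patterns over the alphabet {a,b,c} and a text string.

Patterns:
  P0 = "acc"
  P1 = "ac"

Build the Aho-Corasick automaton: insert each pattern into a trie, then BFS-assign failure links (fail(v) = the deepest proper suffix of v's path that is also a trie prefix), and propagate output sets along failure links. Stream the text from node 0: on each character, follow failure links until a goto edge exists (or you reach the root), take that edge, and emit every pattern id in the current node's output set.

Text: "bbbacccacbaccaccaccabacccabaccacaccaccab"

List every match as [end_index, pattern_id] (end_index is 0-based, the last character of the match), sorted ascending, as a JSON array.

Build:
Trie nodes:
  n0 'ε': a→1
  n1 'a': c→2
  n2 'ac': c→3  ←P1
  n3 'acc': ·  ←P0

Failure links (BFS by depth):
  n1('a'): parent n0 fail=0; on 'a' 0 → fail=0;  out ∅∪∅=∅
  n2('ac'): parent n1 fail=0; on 'c' 0 → fail=0;  out {1}∪∅={1}
  n3('acc'): parent n2 fail=0; on 'c' 0 → fail=0;  out {0}∪∅={0}

Run:
i=0 'b': node 0→0
i=1 'b': node 0→0
i=2 'b': node 0→0
i=3 'a': node 0→1
i=4 'c': node 1→2  ** P1@[3:4]
i=5 'c': node 2→3  ** P0@[3:5]
i=6 'c': node 3→0 (fail-walked)
i=7 'a': node 0→1
i=8 'c': node 1→2  ** P1@[7:8]
i=9 'b': node 2→0 (fail-walked)
i=10 'a': node 0→1
i=11 'c': node 1→2  ** P1@[10:11]
i=12 'c': node 2→3  ** P0@[10:12]
i=13 'a': node 3→1 (fail-walked)
i=14 'c': node 1→2  ** P1@[13:14]
i=15 'c': node 2→3  ** P0@[13:15]
i=16 'a': node 3→1 (fail-walked)
i=17 'c': node 1→2  ** P1@[16:17]
i=18 'c': node 2→3  ** P0@[16:18]
i=19 'a': node 3→1 (fail-walked)
i=20 'b': node 1→0 (fail-walked)
i=21 'a': node 0→1
i=22 'c': node 1→2  ** P1@[21:22]
i=23 'c': node 2→3  ** P0@[21:23]
i=24 'c': node 3→0 (fail-walked)
i=25 'a': node 0→1
i=26 'b': node 1→0 (fail-walked)
i=27 'a': node 0→1
i=28 'c': node 1→2  ** P1@[27:28]
i=29 'c': node 2→3  ** P0@[27:29]
i=30 'a': node 3→1 (fail-walked)
i=31 'c': node 1→2  ** P1@[30:31]
i=32 'a': node 2→1 (fail-walked)
i=33 'c': node 1→2  ** P1@[32:33]
i=34 'c': node 2→3  ** P0@[32:34]
i=35 'a': node 3→1 (fail-walked)
i=36 'c': node 1→2  ** P1@[35:36]
i=37 'c': node 2→3  ** P0@[35:37]
i=38 'a': node 3→1 (fail-walked)
i=39 'b': node 1→0 (fail-walked)

Result: [[4,1],[5,0],[8,1],[11,1],[12,0],[14,1],[15,0],[17,1],[18,0],[22,1],[23,0],[28,1],[29,0],[31,1],[33,1],[34,0],[36,1],[37,0]]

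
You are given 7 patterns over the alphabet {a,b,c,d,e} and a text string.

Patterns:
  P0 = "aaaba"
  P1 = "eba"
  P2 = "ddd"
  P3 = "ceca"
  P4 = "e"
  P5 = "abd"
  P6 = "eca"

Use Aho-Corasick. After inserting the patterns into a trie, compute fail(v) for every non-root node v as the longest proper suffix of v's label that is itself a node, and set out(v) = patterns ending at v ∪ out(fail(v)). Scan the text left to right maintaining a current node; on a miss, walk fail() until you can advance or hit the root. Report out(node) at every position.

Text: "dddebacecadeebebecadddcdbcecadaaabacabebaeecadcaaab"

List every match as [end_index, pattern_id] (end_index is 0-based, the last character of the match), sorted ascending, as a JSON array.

Build:
Trie nodes:
  0='ε' goto a→1 c→12 d→9 e→6
  1='a' goto a→2 b→16
  2='aa' goto a→3
  3='aaa' goto b→4
  4='aaab' goto a→5
  5='aaaba' goto ·  [P0 ends]
  6='e' goto b→7 c→18  [P4 ends]
  7='eb' goto a→8
  8='eba' goto ·  [P1 ends]
  9='d' goto d→10
  10='dd' goto d→11
  11='ddd' goto ·  [P2 ends]
  12='c' goto e→13
  13='ce' goto c→14
  14='cec' goto a→15
  15='ceca' goto ·  [P3 ends]
  16='ab' goto d→17
  17='abd' goto ·  [P5 ends]
  18='ec' goto a→19
  19='eca' goto ·  [P6 ends]

BFS fail/out derivation:
  n1('a'): parent n0 fail=0; on 'a' 0 → fail=0;  out ∅∪∅=∅
  n6('e'): parent n0 fail=0; on 'e' 0 → fail=0;  out {4}∪∅={4}
  n9('d'): parent n0 fail=0; on 'd' 0 → fail=0;  out ∅∪∅=∅
  n12('c'): parent n0 fail=0; on 'c' 0 → fail=0;  out ∅∪∅=∅
  n2('aa'): parent n1 fail=0; on 'a' 0 → fail=1;  out ∅∪∅=∅
  n7('eb'): parent n6 fail=0; on 'b' 0 → fail=0;  out ∅∪∅=∅
  n10('dd'): parent n9 fail=0; on 'd' 0 → fail=9;  out ∅∪∅=∅
  n13('ce'): parent n12 fail=0; on 'e' 0 → fail=6;  out ∅∪{4}={4}
  n16('ab'): parent n1 fail=0; on 'b' 0 → fail=0;  out ∅∪∅=∅
  n18('ec'): parent n6 fail=0; on 'c' 0 → fail=12;  out ∅∪∅=∅
  n3('aaa'): parent n2 fail=1; on 'a' 1 → fail=2;  out ∅∪∅=∅
  n8('eba'): parent n7 fail=0; on 'a' 0 → fail=1;  out {1}∪∅={1}
  n11('ddd'): parent n10 fail=9; on 'd' 9 → fail=10;  out {2}∪∅={2}
  n14('cec'): parent n13 fail=6; on 'c' 6 → fail=18;  out ∅∪∅=∅
  n17('abd'): parent n16 fail=0; on 'd' 0 → fail=9;  out {5}∪∅={5}
  n19('eca'): parent n18 fail=12; on 'a' 12→0 → fail=1;  out {6}∪∅={6}
  n4('aaab'): parent n3 fail=2; on 'b' 2→1 → fail=16;  out ∅∪∅=∅
  n15('ceca'): parent n14 fail=18; on 'a' 18 → fail=19;  out {3}∪{6}={3,6}
  n5('aaaba'): parent n4 fail=16; on 'a' 16→0 → fail=1;  out {0}∪∅={0}

Text stream:
[0] read 'd'  n0⇒n9
[1] read 'd'  n9⇒n10
[2] read 'd'  n10⇒n11  emit P2@[0:2]
[3] read 'e'  n11⇒n6 (via fail)  emit P4@[3:3]
[4] read 'b'  n6⇒n7
[5] read 'a'  n7⇒n8  emit P1@[3:5]
[6] read 'c'  n8⇒n12 (via fail)
[7] read 'e'  n12⇒n13  emit P4@[7:7]
[8] read 'c'  n13⇒n14
[9] read 'a'  n14⇒n15  emit P3@[6:9],P6@[7:9]
[10] read 'd'  n15⇒n9 (via fail)
[11] read 'e'  n9⇒n6 (via fail)  emit P4@[11:11]
[12] read 'e'  n6⇒n6 (via fail)  emit P4@[12:12]
[13] read 'b'  n6⇒n7
[14] read 'e'  n7⇒n6 (via fail)  emit P4@[14:14]
[15] read 'b'  n6⇒n7
[16] read 'e'  n7⇒n6 (via fail)  emit P4@[16:16]
[17] read 'c'  n6⇒n18
[18] read 'a'  n18⇒n19  emit P6@[16:18]
[19] read 'd'  n19⇒n9 (via fail)
[20] read 'd'  n9⇒n10
[21] read 'd'  n10⇒n11  emit P2@[19:21]
[22] read 'c'  n11⇒n12 (via fail)
[23] read 'd'  n12⇒n9 (via fail)
[24] read 'b'  n9⇒n0 (via fail)
[25] read 'c'  n0⇒n12
[26] read 'e'  n12⇒n13  emit P4@[26:26]
[27] read 'c'  n13⇒n14
[28] read 'a'  n14⇒n15  emit P3@[25:28],P6@[26:28]
[29] read 'd'  n15⇒n9 (via fail)
[30] read 'a'  n9⇒n1 (via fail)
[31] read 'a'  n1⇒n2
[32] read 'a'  n2⇒n3
[33] read 'b'  n3⇒n4
[34] read 'a'  n4⇒n5  emit P0@[30:34]
[35] read 'c'  n5⇒n12 (via fail)
[36] read 'a'  n12⇒n1 (via fail)
[37] read 'b'  n1⇒n16
[38] read 'e'  n16⇒n6 (via fail)  emit P4@[38:38]
[39] read 'b'  n6⇒n7
[40] read 'a'  n7⇒n8  emit P1@[38:40]
[41] read 'e'  n8⇒n6 (via fail)  emit P4@[41:41]
[42] read 'e'  n6⇒n6 (via fail)  emit P4@[42:42]
[43] read 'c'  n6⇒n18
[44] read 'a'  n18⇒n19  emit P6@[42:44]
[45] read 'd'  n19⇒n9 (via fail)
[46] read 'c'  n9⇒n12 (via fail)
[47] read 'a'  n12⇒n1 (via fail)
[48] read 'a'  n1⇒n2
[49] read 'a'  n2⇒n3
[50] read 'b'  n3⇒n4

All matches (sorted): [[2,2],[3,4],[5,1],[7,4],[9,3],[9,6],[11,4],[12,4],[14,4],[16,4],[18,6],[21,2],[26,4],[28,3],[28,6],[34,0],[38,4],[40,1],[41,4],[42,4],[44,6]]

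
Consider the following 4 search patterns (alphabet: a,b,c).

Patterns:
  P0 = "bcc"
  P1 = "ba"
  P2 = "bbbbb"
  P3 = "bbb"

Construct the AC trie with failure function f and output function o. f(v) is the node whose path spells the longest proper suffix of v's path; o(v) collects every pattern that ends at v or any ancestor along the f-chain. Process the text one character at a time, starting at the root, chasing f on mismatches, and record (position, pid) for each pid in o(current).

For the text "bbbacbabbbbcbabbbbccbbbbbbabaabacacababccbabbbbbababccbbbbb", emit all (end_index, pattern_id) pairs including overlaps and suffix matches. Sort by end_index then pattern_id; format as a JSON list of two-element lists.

Construct AC machine:
Trie nodes:
  0='ε' goto b→1
  1='b' goto a→4 b→5 c→2
  2='bc' goto c→3
  3='bcc' goto ·  [P0 ends]
  4='ba' goto ·  [P1 ends]
  5='bb' goto b→6
  6='bbb' goto b→7  [P3 ends]
  7='bbbb' goto b→8
  8='bbbbb' goto ·  [P2 ends]

BFS fail/out derivation:
  fail(1) 'b': from fail(0)=0 chase 'b': 0 ⇒ 0;  out=∅∪out(0)=∅
  fail(2) 'bc': from fail(1)=0 chase 'c': 0 ⇒ 0;  out=∅∪out(0)=∅
  fail(4) 'ba': from fail(1)=0 chase 'a': 0 ⇒ 0;  out={1}∪out(0)={1}
  fail(5) 'bb': from fail(1)=0 chase 'b': 0 ⇒ 1;  out=∅∪out(1)=∅
  fail(3) 'bcc': from fail(2)=0 chase 'c': 0 ⇒ 0;  out={0}∪out(0)={0}
  fail(6) 'bbb': from fail(5)=1 chase 'b': 1 ⇒ 5;  out={3}∪out(5)={3}
  fail(7) 'bbbb': from fail(6)=5 chase 'b': 5 ⇒ 6;  out=∅∪out(6)={3}
  fail(8) 'bbbbb': from fail(7)=6 chase 'b': 6 ⇒ 7;  out={2}∪out(7)={2,3}

Run:
pos 0 'b': at 1
pos 1 'b': at 5
pos 2 'b': at 6  ** P3@[0:2]
pos 3 'a': at 4 (via fail)  ** P1@[2:3]
pos 4 'c': at 0 (via fail)
pos 5 'b': at 1
pos 6 'a': at 4  ** P1@[5:6]
pos 7 'b': at 1 (via fail)
pos 8 'b': at 5
pos 9 'b': at 6  ** P3@[7:9]
pos 10 'b': at 7  ** P3@[8:10]
pos 11 'c': at 2 (via fail)
pos 12 'b': at 1 (via fail)
pos 13 'a': at 4  ** P1@[12:13]
pos 14 'b': at 1 (via fail)
pos 15 'b': at 5
pos 16 'b': at 6  ** P3@[14:16]
pos 17 'b': at 7  ** P3@[15:17]
pos 18 'c': at 2 (via fail)
pos 19 'c': at 3  ** P0@[17:19]
pos 20 'b': at 1 (via fail)
pos 21 'b': at 5
pos 22 'b': at 6  ** P3@[20:22]
pos 23 'b': at 7  ** P3@[21:23]
pos 24 'b': at 8  ** P2@[20:24],P3@[22:24]
pos 25 'b': at 8 (via fail)  ** P2@[21:25],P3@[23:25]
pos 26 'a': at 4 (via fail)  ** P1@[25:26]
pos 27 'b': at 1 (via fail)
pos 28 'a': at 4  ** P1@[27:28]
pos 29 'a': at 0 (via fail)
pos 30 'b': at 1
pos 31 'a': at 4  ** P1@[30:31]
pos 32 'c': at 0 (via fail)
pos 33 'a': at 0
pos 34 'c': at 0
pos 35 'a': at 0
pos 36 'b': at 1
pos 37 'a': at 4  ** P1@[36:37]
pos 38 'b': at 1 (via fail)
pos 39 'c': at 2
pos 40 'c': at 3  ** P0@[38:40]
pos 41 'b': at 1 (via fail)
pos 42 'a': at 4  ** P1@[41:42]
pos 43 'b': at 1 (via fail)
pos 44 'b': at 5
pos 45 'b': at 6  ** P3@[43:45]
pos 46 'b': at 7  ** P3@[44:46]
pos 47 'b': at 8  ** P2@[43:47],P3@[45:47]
pos 48 'a': at 4 (via fail)  ** P1@[47:48]
pos 49 'b': at 1 (via fail)
pos 50 'a': at 4  ** P1@[49:50]
pos 51 'b': at 1 (via fail)
pos 52 'c': at 2
pos 53 'c': at 3  ** P0@[51:53]
pos 54 'b': at 1 (via fail)
pos 55 'b': at 5
pos 56 'b': at 6  ** P3@[54:56]
pos 57 'b': at 7  ** P3@[55:57]
pos 58 'b': at 8  ** P2@[54:58],P3@[56:58]

Matches: [[2,3],[3,1],[6,1],[9,3],[10,3],[13,1],[16,3],[17,3],[19,0],[22,3],[23,3],[24,2],[24,3],[25,2],[25,3],[26,1],[28,1],[31,1],[37,1],[40,0],[42,1],[45,3],[46,3],[47,2],[47,3],[48,1],[50,1],[53,0],[56,3],[57,3],[58,2],[58,3]]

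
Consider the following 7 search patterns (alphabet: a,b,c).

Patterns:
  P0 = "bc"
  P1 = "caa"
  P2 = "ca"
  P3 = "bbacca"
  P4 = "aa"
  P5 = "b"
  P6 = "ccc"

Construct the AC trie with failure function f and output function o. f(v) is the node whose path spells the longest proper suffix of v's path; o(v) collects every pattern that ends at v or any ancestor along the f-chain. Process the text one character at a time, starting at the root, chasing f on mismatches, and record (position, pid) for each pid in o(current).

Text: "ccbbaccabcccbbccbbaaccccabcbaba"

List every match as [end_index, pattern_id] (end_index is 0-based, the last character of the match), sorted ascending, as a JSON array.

Build:
Trie (insert patterns):
  0='ε' goto a→11 b→1 c→3
  1='b' goto b→6 c→2  [P5 ends]
  2='bc' goto ·  [P0 ends]
  3='c' goto a→4 c→13
  4='ca' goto a→5  [P2 ends]
  5='caa' goto ·  [P1 ends]
  6='bb' goto a→7
  7='bba' goto c→8
  8='bbac' goto c→9
  9='bbacc' goto a→10
  10='bbacca' goto ·  [P3 ends]
  11='a' goto a→12
  12='aa' goto ·  [P4 ends]
  13='cc' goto c→14
  14='ccc' goto ·  [P6 ends]

Failure links (BFS by depth):
  n1('b'): parent n0 fail=0; on 'b' 0 → fail=0;  out {5}∪∅={5}
  n3('c'): parent n0 fail=0; on 'c' 0 → fail=0;  out ∅∪∅=∅
  n11('a'): parent n0 fail=0; on 'a' 0 → fail=0;  out ∅∪∅=∅
  n2('bc'): parent n1 fail=0; on 'c' 0 → fail=3;  out {0}∪∅={0}
  n4('ca'): parent n3 fail=0; on 'a' 0 → fail=11;  out {2}∪∅={2}
  n6('bb'): parent n1 fail=0; on 'b' 0 → fail=1;  out ∅∪{5}={5}
  n12('aa'): parent n11 fail=0; on 'a' 0 → fail=11;  out {4}∪∅={4}
  n13('cc'): parent n3 fail=0; on 'c' 0 → fail=3;  out ∅∪∅=∅
  n5('caa'): parent n4 fail=11; on 'a' 11 → fail=12;  out {1}∪{4}={1,4}
  n7('bba'): parent n6 fail=1; on 'a' 1→0 → fail=11;  out ∅∪∅=∅
  n14('ccc'): parent n13 fail=3; on 'c' 3 → fail=13;  out {6}∪∅={6}
  n8('bbac'): parent n7 fail=11; on 'c' 11→0 → fail=3;  out ∅∪∅=∅
  n9('bbacc'): parent n8 fail=3; on 'c' 3 → fail=13;  out ∅∪∅=∅
  n10('bbacca'): parent n9 fail=13; on 'a' 13→3 → fail=4;  out {3}∪{2}={2,3}

Text stream:
[0] read 'c'  n0⇒n3
[1] read 'c'  n3⇒n13
[2] read 'b'  n13⇒n1 (via fail)  emit P5@[2:2]
[3] read 'b'  n1⇒n6  emit P5@[3:3]
[4] read 'a'  n6⇒n7
[5] read 'c'  n7⇒n8
[6] read 'c'  n8⇒n9
[7] read 'a'  n9⇒n10  emit P2@[6:7],P3@[2:7]
[8] read 'b'  n10⇒n1 (via fail)  emit P5@[8:8]
[9] read 'c'  n1⇒n2  emit P0@[8:9]
[10] read 'c'  n2⇒n13 (via fail)
[11] read 'c'  n13⇒n14  emit P6@[9:11]
[12] read 'b'  n14⇒n1 (via fail)  emit P5@[12:12]
[13] read 'b'  n1⇒n6  emit P5@[13:13]
[14] read 'c'  n6⇒n2 (via fail)  emit P0@[13:14]
[15] read 'c'  n2⇒n13 (via fail)
[16] read 'b'  n13⇒n1 (via fail)  emit P5@[16:16]
[17] read 'b'  n1⇒n6  emit P5@[17:17]
[18] read 'a'  n6⇒n7
[19] read 'a'  n7⇒n12 (via fail)  emit P4@[18:19]
[20] read 'c'  n12⇒n3 (via fail)
[21] read 'c'  n3⇒n13
[22] read 'c'  n13⇒n14  emit P6@[20:22]
[23] read 'c'  n14⇒n14 (via fail)  emit P6@[21:23]
[24] read 'a'  n14⇒n4 (via fail)  emit P2@[23:24]
[25] read 'b'  n4⇒n1 (via fail)  emit P5@[25:25]
[26] read 'c'  n1⇒n2  emit P0@[25:26]
[27] read 'b'  n2⇒n1 (via fail)  emit P5@[27:27]
[28] read 'a'  n1⇒n11 (via fail)
[29] read 'b'  n11⇒n1 (via fail)  emit P5@[29:29]
[30] read 'a'  n1⇒n11 (via fail)

Result: [[2,5],[3,5],[7,2],[7,3],[8,5],[9,0],[11,6],[12,5],[13,5],[14,0],[16,5],[17,5],[19,4],[22,6],[23,6],[24,2],[25,5],[26,0],[27,5],[29,5]]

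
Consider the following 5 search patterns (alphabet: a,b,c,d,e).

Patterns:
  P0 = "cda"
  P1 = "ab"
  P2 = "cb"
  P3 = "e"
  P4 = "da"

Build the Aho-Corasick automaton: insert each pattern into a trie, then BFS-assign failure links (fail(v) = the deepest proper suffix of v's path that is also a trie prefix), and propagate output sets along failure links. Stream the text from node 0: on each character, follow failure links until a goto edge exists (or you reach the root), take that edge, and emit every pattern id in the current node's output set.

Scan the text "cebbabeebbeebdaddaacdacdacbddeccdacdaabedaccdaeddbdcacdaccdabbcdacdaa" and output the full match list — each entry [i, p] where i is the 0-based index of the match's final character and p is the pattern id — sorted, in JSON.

Build automaton:
Trie (insert patterns):
  0='ε' goto a→4 c→1 d→8 e→7
  1='c' goto b→6 d→2
  2='cd' goto a→3
  3='cda' goto ·  ←P0
  4='a' goto b→5
  5='ab' goto ·  ←P1
  6='cb' goto ·  ←P2
  7='e' goto ·  ←P3
  8='d' goto a→9
  9='da' goto ·  ←P4

Failure links (BFS by depth):
  n1('c'): parent n0 fail=0; on 'c' 0 → fail=0;  out ∅∪∅=∅
  n4('a'): parent n0 fail=0; on 'a' 0 → fail=0;  out ∅∪∅=∅
  n7('e'): parent n0 fail=0; on 'e' 0 → fail=0;  out {3}∪∅={3}
  n8('d'): parent n0 fail=0; on 'd' 0 → fail=0;  out ∅∪∅=∅
  n2('cd'): parent n1 fail=0; on 'd' 0 → fail=8;  out ∅∪∅=∅
  n5('ab'): parent n4 fail=0; on 'b' 0 → fail=0;  out {1}∪∅={1}
  n6('cb'): parent n1 fail=0; on 'b' 0 → fail=0;  out {2}∪∅={2}
  n9('da'): parent n8 fail=0; on 'a' 0 → fail=4;  out {4}∪∅={4}
  n3('cda'): parent n2 fail=8; on 'a' 8 → fail=9;  out {0}∪{4}={0,4}

Text stream:
pos 0 'c': at 1
pos 1 'e': at 7 (fail-walked)  emit P3@[1:1]
pos 2 'b': at 0 (fail-walked)
pos 3 'b': at 0
pos 4 'a': at 4
pos 5 'b': at 5  emit P1@[4:5]
pos 6 'e': at 7 (fail-walked)  emit P3@[6:6]
pos 7 'e': at 7 (fail-walked)  emit P3@[7:7]
pos 8 'b': at 0 (fail-walked)
pos 9 'b': at 0
pos 10 'e': at 7  emit P3@[10:10]
pos 11 'e': at 7 (fail-walked)  emit P3@[11:11]
pos 12 'b': at 0 (fail-walked)
pos 13 'd': at 8
pos 14 'a': at 9  emit P4@[13:14]
pos 15 'd': at 8 (fail-walked)
pos 16 'd': at 8 (fail-walked)
pos 17 'a': at 9  emit P4@[16:17]
pos 18 'a': at 4 (fail-walked)
pos 19 'c': at 1 (fail-walked)
pos 20 'd': at 2
pos 21 'a': at 3  emit P0@[19:21],P4@[20:21]
pos 22 'c': at 1 (fail-walked)
pos 23 'd': at 2
pos 24 'a': at 3  emit P0@[22:24],P4@[23:24]
pos 25 'c': at 1 (fail-walked)
pos 26 'b': at 6  emit P2@[25:26]
pos 27 'd': at 8 (fail-walked)
pos 28 'd': at 8 (fail-walked)
pos 29 'e': at 7 (fail-walked)  emit P3@[29:29]
pos 30 'c': at 1 (fail-walked)
pos 31 'c': at 1 (fail-walked)
pos 32 'd': at 2
pos 33 'a': at 3  emit P0@[31:33],P4@[32:33]
pos 34 'c': at 1 (fail-walked)
pos 35 'd': at 2
pos 36 'a': at 3  emit P0@[34:36],P4@[35:36]
pos 37 'a': at 4 (fail-walked)
pos 38 'b': at 5  emit P1@[37:38]
pos 39 'e': at 7 (fail-walked)  emit P3@[39:39]
pos 40 'd': at 8 (fail-walked)
pos 41 'a': at 9  emit P4@[40:41]
pos 42 'c': at 1 (fail-walked)
pos 43 'c': at 1 (fail-walked)
pos 44 'd': at 2
pos 45 'a': at 3  emit P0@[43:45],P4@[44:45]
pos 46 'e': at 7 (fail-walked)  emit P3@[46:46]
pos 47 'd': at 8 (fail-walked)
pos 48 'd': at 8 (fail-walked)
pos 49 'b': at 0 (fail-walked)
pos 50 'd': at 8
pos 51 'c': at 1 (fail-walked)
pos 52 'a': at 4 (fail-walked)
pos 53 'c': at 1 (fail-walked)
pos 54 'd': at 2
pos 55 'a': at 3  emit P0@[53:55],P4@[54:55]
pos 56 'c': at 1 (fail-walked)
pos 57 'c': at 1 (fail-walked)
pos 58 'd': at 2
pos 59 'a': at 3  emit P0@[57:59],P4@[58:59]
pos 60 'b': at 5 (fail-walked)  emit P1@[59:60]
pos 61 'b': at 0 (fail-walked)
pos 62 'c': at 1
pos 63 'd': at 2
pos 64 'a': at 3  emit P0@[62:64],P4@[63:64]
pos 65 'c': at 1 (fail-walked)
pos 66 'd': at 2
pos 67 'a': at 3  emit P0@[65:67],P4@[66:67]
pos 68 'a': at 4 (fail-walked)

All matches (sorted): [[1,3],[5,1],[6,3],[7,3],[10,3],[11,3],[14,4],[17,4],[21,0],[21,4],[24,0],[24,4],[26,2],[29,3],[33,0],[33,4],[36,0],[36,4],[38,1],[39,3],[41,4],[45,0],[45,4],[46,3],[55,0],[55,4],[59,0],[59,4],[60,1],[64,0],[64,4],[67,0],[67,4]]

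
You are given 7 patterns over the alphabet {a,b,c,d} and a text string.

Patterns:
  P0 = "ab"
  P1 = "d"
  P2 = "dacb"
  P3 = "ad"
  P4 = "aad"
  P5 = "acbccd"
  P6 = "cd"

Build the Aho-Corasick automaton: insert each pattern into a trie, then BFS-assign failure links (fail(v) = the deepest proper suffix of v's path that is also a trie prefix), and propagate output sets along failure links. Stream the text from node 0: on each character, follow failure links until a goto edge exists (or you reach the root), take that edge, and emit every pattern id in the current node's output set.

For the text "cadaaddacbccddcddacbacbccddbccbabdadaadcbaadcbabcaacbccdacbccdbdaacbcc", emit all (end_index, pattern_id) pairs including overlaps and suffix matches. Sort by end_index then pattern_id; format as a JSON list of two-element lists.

Build:
Trie nodes:
  0='ε' goto a→1 c→15 d→3
  1='a' goto a→8 b→2 c→10 d→7
  2='ab' goto ·  ←P0
  3='d' goto a→4  ←P1
  4='da' goto c→5
  5='dac' goto b→6
  6='dacb' goto ·  ←P2
  7='ad' goto ·  ←P3
  8='aa' goto d→9
  9='aad' goto ·  ←P4
  10='ac' goto b→11
  11='acb' goto c→12
  12='acbc' goto c→13
  13='acbcc' goto d→14
  14='acbccd' goto ·  ←P5
  15='c' goto d→16
  16='cd' goto ·  ←P6

Failure links (BFS by depth):
  n1('a'): parent n0 fail=0; on 'a' 0 → fail=0;  out ∅∪∅=∅
  n3('d'): parent n0 fail=0; on 'd' 0 → fail=0;  out {1}∪∅={1}
  n15('c'): parent n0 fail=0; on 'c' 0 → fail=0;  out ∅∪∅=∅
  n2('ab'): parent n1 fail=0; on 'b' 0 → fail=0;  out {0}∪∅={0}
  n4('da'): parent n3 fail=0; on 'a' 0 → fail=1;  out ∅∪∅=∅
  n7('ad'): parent n1 fail=0; on 'd' 0 → fail=3;  out {3}∪{1}={1,3}
  n8('aa'): parent n1 fail=0; on 'a' 0 → fail=1;  out ∅∪∅=∅
  n10('ac'): parent n1 fail=0; on 'c' 0 → fail=15;  out ∅∪∅=∅
  n16('cd'): parent n15 fail=0; on 'd' 0 → fail=3;  out {6}∪{1}={1,6}
  n5('dac'): parent n4 fail=1; on 'c' 1 → fail=10;  out ∅∪∅=∅
  n9('aad'): parent n8 fail=1; on 'd' 1 → fail=7;  out {4}∪{1,3}={1,3,4}
  n11('acb'): parent n10 fail=15; on 'b' 15→0 → fail=0;  out ∅∪∅=∅
  n6('dacb'): parent n5 fail=10; on 'b' 10 → fail=11;  out {2}∪∅={2}
  n12('acbc'): parent n11 fail=0; on 'c' 0 → fail=15;  out ∅∪∅=∅
  n13('acbcc'): parent n12 fail=15; on 'c' 15→0 → fail=15;  out ∅∪∅=∅
  n14('acbccd'): parent n13 fail=15; on 'd' 15 → fail=16;  out {5}∪{1,6}={1,5,6}

Scan:
i=0 'c': node 0→15
i=1 'a': node 15→1 (fail-walked)
i=2 'd': node 1→7  emit P1@[2:2],P3@[1:2]
i=3 'a': node 7→4 (fail-walked)
i=4 'a': node 4→8 (fail-walked)
i=5 'd': node 8→9  emit P1@[5:5],P3@[4:5],P4@[3:5]
i=6 'd': node 9→3 (fail-walked)  emit P1@[6:6]
i=7 'a': node 3→4
i=8 'c': node 4→5
i=9 'b': node 5→6  emit P2@[6:9]
i=10 'c': node 6→12 (fail-walked)
i=11 'c': node 12→13
i=12 'd': node 13→14  emit P1@[12:12],P5@[7:12],P6@[11:12]
i=13 'd': node 14→3 (fail-walked)  emit P1@[13:13]
i=14 'c': node 3→15 (fail-walked)
i=15 'd': node 15→16  emit P1@[15:15],P6@[14:15]
i=16 'd': node 16→3 (fail-walked)  emit P1@[16:16]
i=17 'a': node 3→4
i=18 'c': node 4→5
i=19 'b': node 5→6  emit P2@[16:19]
i=20 'a': node 6→1 (fail-walked)
i=21 'c': node 1→10
i=22 'b': node 10→11
i=23 'c': node 11→12
i=24 'c': node 12→13
i=25 'd': node 13→14  emit P1@[25:25],P5@[20:25],P6@[24:25]
i=26 'd': node 14→3 (fail-walked)  emit P1@[26:26]
i=27 'b': node 3→0 (fail-walked)
i=28 'c': node 0→15
i=29 'c': node 15→15 (fail-walked)
i=30 'b': node 15→0 (fail-walked)
i=31 'a': node 0→1
i=32 'b': node 1→2  emit P0@[31:32]
i=33 'd': node 2→3 (fail-walked)  emit P1@[33:33]
i=34 'a': node 3→4
i=35 'd': node 4→7 (fail-walked)  emit P1@[35:35],P3@[34:35]
i=36 'a': node 7→4 (fail-walked)
i=37 'a': node 4→8 (fail-walked)
i=38 'd': node 8→9  emit P1@[38:38],P3@[37:38],P4@[36:38]
i=39 'c': node 9→15 (fail-walked)
i=40 'b': node 15→0 (fail-walked)
i=41 'a': node 0→1
i=42 'a': node 1→8
i=43 'd': node 8→9  emit P1@[43:43],P3@[42:43],P4@[41:43]
i=44 'c': node 9→15 (fail-walked)
i=45 'b': node 15→0 (fail-walked)
i=46 'a': node 0→1
i=47 'b': node 1→2  emit P0@[46:47]
i=48 'c': node 2→15 (fail-walked)
i=49 'a': node 15→1 (fail-walked)
i=50 'a': node 1→8
i=51 'c': node 8→10 (fail-walked)
i=52 'b': node 10→11
i=53 'c': node 11→12
i=54 'c': node 12→13
i=55 'd': node 13→14  emit P1@[55:55],P5@[50:55],P6@[54:55]
i=56 'a': node 14→4 (fail-walked)
i=57 'c': node 4→5
i=58 'b': node 5→6  emit P2@[55:58]
i=59 'c': node 6→12 (fail-walked)
i=60 'c': node 12→13
i=61 'd': node 13→14  emit P1@[61:61],P5@[56:61],P6@[60:61]
i=62 'b': node 14→0 (fail-walked)
i=63 'd': node 0→3  emit P1@[63:63]
i=64 'a': node 3→4
i=65 'a': node 4→8 (fail-walked)
i=66 'c': node 8→10 (fail-walked)
i=67 'b': node 10→11
i=68 'c': node 11→12
i=69 'c': node 12→13

Matches: [[2,1],[2,3],[5,1],[5,3],[5,4],[6,1],[9,2],[12,1],[12,5],[12,6],[13,1],[15,1],[15,6],[16,1],[19,2],[25,1],[25,5],[25,6],[26,1],[32,0],[33,1],[35,1],[35,3],[38,1],[38,3],[38,4],[43,1],[43,3],[43,4],[47,0],[55,1],[55,5],[55,6],[58,2],[61,1],[61,5],[61,6],[63,1]]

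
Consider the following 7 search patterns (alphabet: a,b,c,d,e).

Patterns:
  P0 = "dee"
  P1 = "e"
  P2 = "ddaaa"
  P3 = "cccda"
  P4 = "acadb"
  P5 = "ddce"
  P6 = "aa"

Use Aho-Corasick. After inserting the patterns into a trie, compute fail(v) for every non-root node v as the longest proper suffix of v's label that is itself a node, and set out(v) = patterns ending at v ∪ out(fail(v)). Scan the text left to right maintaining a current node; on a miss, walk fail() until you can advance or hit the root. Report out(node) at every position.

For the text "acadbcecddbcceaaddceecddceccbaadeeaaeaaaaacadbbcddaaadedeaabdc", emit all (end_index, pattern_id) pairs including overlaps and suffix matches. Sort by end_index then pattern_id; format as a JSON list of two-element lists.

Construct AC machine:
Trie nodes:
  0='ε' goto a→14 c→9 d→1 e→4
  1='d' goto d→5 e→2
  2='de' goto e→3
  3='dee' goto ·  ←P0
  4='e' goto ·  ←P1
  5='dd' goto a→6 c→19
  6='dda' goto a→7
  7='ddaa' goto a→8
  8='ddaaa' goto ·  ←P2
  9='c' goto c→10
  10='cc' goto c→11
  11='ccc' goto d→12
  12='cccd' goto a→13
  13='cccda' goto ·  ←P3
  14='a' goto a→21 c→15
  15='ac' goto a→16
  16='aca' goto d→17
  17='acad' goto b→18
  18='acadb' goto ·  ←P4
  19='ddc' goto e→20
  20='ddce' goto ·  ←P5
  21='aa' goto ·  ←P6

Failure links (BFS by depth):
  n1('d'): parent n0 fail=0; on 'd' 0 → fail=0;  out ∅∪∅=∅
  n4('e'): parent n0 fail=0; on 'e' 0 → fail=0;  out {1}∪∅={1}
  n9('c'): parent n0 fail=0; on 'c' 0 → fail=0;  out ∅∪∅=∅
  n14('a'): parent n0 fail=0; on 'a' 0 → fail=0;  out ∅∪∅=∅
  n2('de'): parent n1 fail=0; on 'e' 0 → fail=4;  out ∅∪{1}={1}
  n5('dd'): parent n1 fail=0; on 'd' 0 → fail=1;  out ∅∪∅=∅
  n10('cc'): parent n9 fail=0; on 'c' 0 → fail=9;  out ∅∪∅=∅
  n15('ac'): parent n14 fail=0; on 'c' 0 → fail=9;  out ∅∪∅=∅
  n21('aa'): parent n14 fail=0; on 'a' 0 → fail=14;  out {6}∪∅={6}
  n3('dee'): parent n2 fail=4; on 'e' 4→0 → fail=4;  out {0}∪{1}={0,1}
  n6('dda'): parent n5 fail=1; on 'a' 1→0 → fail=14;  out ∅∪∅=∅
  n11('ccc'): parent n10 fail=9; on 'c' 9 → fail=10;  out ∅∪∅=∅
  n16('aca'): parent n15 fail=9; on 'a' 9→0 → fail=14;  out ∅∪∅=∅
  n19('ddc'): parent n5 fail=1; on 'c' 1→0 → fail=9;  out ∅∪∅=∅
  n7('ddaa'): parent n6 fail=14; on 'a' 14 → fail=21;  out ∅∪{6}={6}
  n12('cccd'): parent n11 fail=10; on 'd' 10→9→0 → fail=1;  out ∅∪∅=∅
  n17('acad'): parent n16 fail=14; on 'd' 14→0 → fail=1;  out ∅∪∅=∅
  n20('ddce'): parent n19 fail=9; on 'e' 9→0 → fail=4;  out {5}∪{1}={1,5}
  n8('ddaaa'): parent n7 fail=21; on 'a' 21→14 → fail=21;  out {2}∪{6}={2,6}
  n13('cccda'): parent n12 fail=1; on 'a' 1→0 → fail=14;  out {3}∪∅={3}
  n18('acadb'): parent n17 fail=1; on 'b' 1→0 → fail=0;  out {4}∪∅={4}

Run:
pos 0 'a': at 14
pos 1 'c': at 15
pos 2 'a': at 16
pos 3 'd': at 17
pos 4 'b': at 18  ** P4@[0:4]
pos 5 'c': at 9 (fail-walked)
pos 6 'e': at 4 (fail-walked)  ** P1@[6:6]
pos 7 'c': at 9 (fail-walked)
pos 8 'd': at 1 (fail-walked)
pos 9 'd': at 5
pos 10 'b': at 0 (fail-walked)
pos 11 'c': at 9
pos 12 'c': at 10
pos 13 'e': at 4 (fail-walked)  ** P1@[13:13]
pos 14 'a': at 14 (fail-walked)
pos 15 'a': at 21  ** P6@[14:15]
pos 16 'd': at 1 (fail-walked)
pos 17 'd': at 5
pos 18 'c': at 19
pos 19 'e': at 20  ** P1@[19:19],P5@[16:19]
pos 20 'e': at 4 (fail-walked)  ** P1@[20:20]
pos 21 'c': at 9 (fail-walked)
pos 22 'd': at 1 (fail-walked)
pos 23 'd': at 5
pos 24 'c': at 19
pos 25 'e': at 20  ** P1@[25:25],P5@[22:25]
pos 26 'c': at 9 (fail-walked)
pos 27 'c': at 10
pos 28 'b': at 0 (fail-walked)
pos 29 'a': at 14
pos 30 'a': at 21  ** P6@[29:30]
pos 31 'd': at 1 (fail-walked)
pos 32 'e': at 2  ** P1@[32:32]
pos 33 'e': at 3  ** P0@[31:33],P1@[33:33]
pos 34 'a': at 14 (fail-walked)
pos 35 'a': at 21  ** P6@[34:35]
pos 36 'e': at 4 (fail-walked)  ** P1@[36:36]
pos 37 'a': at 14 (fail-walked)
pos 38 'a': at 21  ** P6@[37:38]
pos 39 'a': at 21 (fail-walked)  ** P6@[38:39]
pos 40 'a': at 21 (fail-walked)  ** P6@[39:40]
pos 41 'a': at 21 (fail-walked)  ** P6@[40:41]
pos 42 'c': at 15 (fail-walked)
pos 43 'a': at 16
pos 44 'd': at 17
pos 45 'b': at 18  ** P4@[41:45]
pos 46 'b': at 0 (fail-walked)
pos 47 'c': at 9
pos 48 'd': at 1 (fail-walked)
pos 49 'd': at 5
pos 50 'a': at 6
pos 51 'a': at 7  ** P6@[50:51]
pos 52 'a': at 8  ** P2@[48:52],P6@[51:52]
pos 53 'd': at 1 (fail-walked)
pos 54 'e': at 2  ** P1@[54:54]
pos 55 'd': at 1 (fail-walked)
pos 56 'e': at 2  ** P1@[56:56]
pos 57 'a': at 14 (fail-walked)
pos 58 'a': at 21  ** P6@[57:58]
pos 59 'b': at 0 (fail-walked)
pos 60 'd': at 1
pos 61 'c': at 9 (fail-walked)

Result: [[4,4],[6,1],[13,1],[15,6],[19,1],[19,5],[20,1],[25,1],[25,5],[30,6],[32,1],[33,0],[33,1],[35,6],[36,1],[38,6],[39,6],[40,6],[41,6],[45,4],[51,6],[52,2],[52,6],[54,1],[56,1],[58,6]]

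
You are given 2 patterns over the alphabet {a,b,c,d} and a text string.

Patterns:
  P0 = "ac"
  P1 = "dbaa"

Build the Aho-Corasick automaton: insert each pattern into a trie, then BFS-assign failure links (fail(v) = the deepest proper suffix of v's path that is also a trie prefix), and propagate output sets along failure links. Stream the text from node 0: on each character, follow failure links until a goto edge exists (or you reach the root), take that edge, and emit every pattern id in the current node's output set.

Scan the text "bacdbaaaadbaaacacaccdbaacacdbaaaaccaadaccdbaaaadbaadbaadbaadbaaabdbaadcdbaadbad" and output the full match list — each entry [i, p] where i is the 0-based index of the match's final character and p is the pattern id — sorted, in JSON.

Build:
Trie (insert patterns):
  n0 'ε': a→1 d→3
  n1 'a': c→2
  n2 'ac': ·  [P0 ends]
  n3 'd': b→4
  n4 'db': a→5
  n5 'dba': a→6
  n6 'dbaa': ·  [P1 ends]

Failure links (BFS by depth):
  n1('a'): parent n0 fail=0; on 'a' 0 → fail=0;  out ∅∪∅=∅
  n3('d'): parent n0 fail=0; on 'd' 0 → fail=0;  out ∅∪∅=∅
  n2('ac'): parent n1 fail=0; on 'c' 0 → fail=0;  out {0}∪∅={0}
  n4('db'): parent n3 fail=0; on 'b' 0 → fail=0;  out ∅∪∅=∅
  n5('dba'): parent n4 fail=0; on 'a' 0 → fail=1;  out ∅∪∅=∅
  n6('dbaa'): parent n5 fail=1; on 'a' 1→0 → fail=1;  out {1}∪∅={1}

Text stream:
i=0 'b': node 0→0
i=1 'a': node 0→1
i=2 'c': node 1→2  → match P0@[1:2]
i=3 'd': node 2→3 (fail-walked)
i=4 'b': node 3→4
i=5 'a': node 4→5
i=6 'a': node 5→6  → match P1@[3:6]
i=7 'a': node 6→1 (fail-walked)
i=8 'a': node 1→1 (fail-walked)
i=9 'd': node 1→3 (fail-walked)
i=10 'b': node 3→4
i=11 'a': node 4→5
i=12 'a': node 5→6  → match P1@[9:12]
i=13 'a': node 6→1 (fail-walked)
i=14 'c': node 1→2  → match P0@[13:14]
i=15 'a': node 2→1 (fail-walked)
i=16 'c': node 1→2  → match P0@[15:16]
i=17 'a': node 2→1 (fail-walked)
i=18 'c': node 1→2  → match P0@[17:18]
i=19 'c': node 2→0 (fail-walked)
i=20 'd': node 0→3
i=21 'b': node 3→4
i=22 'a': node 4→5
i=23 'a': node 5→6  → match P1@[20:23]
i=24 'c': node 6→2 (fail-walked)  → match P0@[23:24]
i=25 'a': node 2→1 (fail-walked)
i=26 'c': node 1→2  → match P0@[25:26]
i=27 'd': node 2→3 (fail-walked)
i=28 'b': node 3→4
i=29 'a': node 4→5
i=30 'a': node 5→6  → match P1@[27:30]
i=31 'a': node 6→1 (fail-walked)
i=32 'a': node 1→1 (fail-walked)
i=33 'c': node 1→2  → match P0@[32:33]
i=34 'c': node 2→0 (fail-walked)
i=35 'a': node 0→1
i=36 'a': node 1→1 (fail-walked)
i=37 'd': node 1→3 (fail-walked)
i=38 'a': node 3→1 (fail-walked)
i=39 'c': node 1→2  → match P0@[38:39]
i=40 'c': node 2→0 (fail-walked)
i=41 'd': node 0→3
i=42 'b': node 3→4
i=43 'a': node 4→5
i=44 'a': node 5→6  → match P1@[41:44]
i=45 'a': node 6→1 (fail-walked)
i=46 'a': node 1→1 (fail-walked)
i=47 'd': node 1→3 (fail-walked)
i=48 'b': node 3→4
i=49 'a': node 4→5
i=50 'a': node 5→6  → match P1@[47:50]
i=51 'd': node 6→3 (fail-walked)
i=52 'b': node 3→4
i=53 'a': node 4→5
i=54 'a': node 5→6  → match P1@[51:54]
i=55 'd': node 6→3 (fail-walked)
i=56 'b': node 3→4
i=57 'a': node 4→5
i=58 'a': node 5→6  → match P1@[55:58]
i=59 'd': node 6→3 (fail-walked)
i=60 'b': node 3→4
i=61 'a': node 4→5
i=62 'a': node 5→6  → match P1@[59:62]
i=63 'a': node 6→1 (fail-walked)
i=64 'b': node 1→0 (fail-walked)
i=65 'd': node 0→3
i=66 'b': node 3→4
i=67 'a': node 4→5
i=68 'a': node 5→6  → match P1@[65:68]
i=69 'd': node 6→3 (fail-walked)
i=70 'c': node 3→0 (fail-walked)
i=71 'd': node 0→3
i=72 'b': node 3→4
i=73 'a': node 4→5
i=74 'a': node 5→6  → match P1@[71:74]
i=75 'd': node 6→3 (fail-walked)
i=76 'b': node 3→4
i=77 'a': node 4→5
i=78 'd': node 5→3 (fail-walked)

Matches: [[2,0],[6,1],[12,1],[14,0],[16,0],[18,0],[23,1],[24,0],[26,0],[30,1],[33,0],[39,0],[44,1],[50,1],[54,1],[58,1],[62,1],[68,1],[74,1]]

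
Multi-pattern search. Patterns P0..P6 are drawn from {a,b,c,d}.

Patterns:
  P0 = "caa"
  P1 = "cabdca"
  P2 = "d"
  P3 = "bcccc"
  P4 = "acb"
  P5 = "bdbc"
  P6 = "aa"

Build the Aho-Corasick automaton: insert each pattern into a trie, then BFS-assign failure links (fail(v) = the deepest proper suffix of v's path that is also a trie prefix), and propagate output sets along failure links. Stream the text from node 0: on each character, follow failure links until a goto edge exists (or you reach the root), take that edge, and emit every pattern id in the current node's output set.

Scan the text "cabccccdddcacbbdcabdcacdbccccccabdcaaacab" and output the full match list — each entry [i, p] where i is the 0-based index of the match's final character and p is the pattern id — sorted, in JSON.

Build:
Trie nodes:
  0='ε' goto a→14 b→9 c→1 d→8
  1='c' goto a→2
  2='ca' goto a→3 b→4
  3='caa' goto ·  [P0 ends]
  4='cab' goto d→5
  5='cabd' goto c→6
  6='cabdc' goto a→7
  7='cabdca' goto ·  [P1 ends]
  8='d' goto ·  [P2 ends]
  9='b' goto c→10 d→17
  10='bc' goto c→11
  11='bcc' goto c→12
  12='bccc' goto c→13
  13='bcccc' goto ·  [P3 ends]
  14='a' goto a→20 c→15
  15='ac' goto b→16
  16='acb' goto ·  [P4 ends]
  17='bd' goto b→18
  18='bdb' goto c→19
  19='bdbc' goto ·  [P5 ends]
  20='aa' goto ·  [P6 ends]

BFS fail/out derivation:
  fail(1) 'c': from fail(0)=0 chase 'c': 0 ⇒ 0;  out=∅∪out(0)=∅
  fail(8) 'd': from fail(0)=0 chase 'd': 0 ⇒ 0;  out={2}∪out(0)={2}
  fail(9) 'b': from fail(0)=0 chase 'b': 0 ⇒ 0;  out=∅∪out(0)=∅
  fail(14) 'a': from fail(0)=0 chase 'a': 0 ⇒ 0;  out=∅∪out(0)=∅
  fail(2) 'ca': from fail(1)=0 chase 'a': 0 ⇒ 14;  out=∅∪out(14)=∅
  fail(10) 'bc': from fail(9)=0 chase 'c': 0 ⇒ 1;  out=∅∪out(1)=∅
  fail(15) 'ac': from fail(14)=0 chase 'c': 0 ⇒ 1;  out=∅∪out(1)=∅
  fail(17) 'bd': from fail(9)=0 chase 'd': 0 ⇒ 8;  out=∅∪out(8)={2}
  fail(20) 'aa': from fail(14)=0 chase 'a': 0 ⇒ 14;  out={6}∪out(14)={6}
  fail(3) 'caa': from fail(2)=14 chase 'a': 14 ⇒ 20;  out={0}∪out(20)={0,6}
  fail(4) 'cab': from fail(2)=14 chase 'b': 14→0 ⇒ 9;  out=∅∪out(9)=∅
  fail(11) 'bcc': from fail(10)=1 chase 'c': 1→0 ⇒ 1;  out=∅∪out(1)=∅
  fail(16) 'acb': from fail(15)=1 chase 'b': 1→0 ⇒ 9;  out={4}∪out(9)={4}
  fail(18) 'bdb': from fail(17)=8 chase 'b': 8→0 ⇒ 9;  out=∅∪out(9)=∅
  fail(5) 'cabd': from fail(4)=9 chase 'd': 9 ⇒ 17;  out=∅∪out(17)={2}
  fail(12) 'bccc': from fail(11)=1 chase 'c': 1→0 ⇒ 1;  out=∅∪out(1)=∅
  fail(19) 'bdbc': from fail(18)=9 chase 'c': 9 ⇒ 10;  out={5}∪out(10)={5}
  fail(6) 'cabdc': from fail(5)=17 chase 'c': 17→8→0 ⇒ 1;  out=∅∪out(1)=∅
  fail(13) 'bcccc': from fail(12)=1 chase 'c': 1→0 ⇒ 1;  out={3}∪out(1)={3}
  fail(7) 'cabdca': from fail(6)=1 chase 'a': 1 ⇒ 2;  out={1}∪out(2)={1}

Text stream:
pos 0 'c': at 1
pos 1 'a': at 2
pos 2 'b': at 4
pos 3 'c': at 10 (via fail)
pos 4 'c': at 11
pos 5 'c': at 12
pos 6 'c': at 13  ** P3@[2:6]
pos 7 'd': at 8 (via fail)  ** P2@[7:7]
pos 8 'd': at 8 (via fail)  ** P2@[8:8]
pos 9 'd': at 8 (via fail)  ** P2@[9:9]
pos 10 'c': at 1 (via fail)
pos 11 'a': at 2
pos 12 'c': at 15 (via fail)
pos 13 'b': at 16  ** P4@[11:13]
pos 14 'b': at 9 (via fail)
pos 15 'd': at 17  ** P2@[15:15]
pos 16 'c': at 1 (via fail)
pos 17 'a': at 2
pos 18 'b': at 4
pos 19 'd': at 5  ** P2@[19:19]
pos 20 'c': at 6
pos 21 'a': at 7  ** P1@[16:21]
pos 22 'c': at 15 (via fail)
pos 23 'd': at 8 (via fail)  ** P2@[23:23]
pos 24 'b': at 9 (via fail)
pos 25 'c': at 10
pos 26 'c': at 11
pos 27 'c': at 12
pos 28 'c': at 13  ** P3@[24:28]
pos 29 'c': at 1 (via fail)
pos 30 'c': at 1 (via fail)
pos 31 'a': at 2
pos 32 'b': at 4
pos 33 'd': at 5  ** P2@[33:33]
pos 34 'c': at 6
pos 35 'a': at 7  ** P1@[30:35]
pos 36 'a': at 3 (via fail)  ** P0@[34:36],P6@[35:36]
pos 37 'a': at 20 (via fail)  ** P6@[36:37]
pos 38 'c': at 15 (via fail)
pos 39 'a': at 2 (via fail)
pos 40 'b': at 4

All matches (sorted): [[6,3],[7,2],[8,2],[9,2],[13,4],[15,2],[19,2],[21,1],[23,2],[28,3],[33,2],[35,1],[36,0],[36,6],[37,6]]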